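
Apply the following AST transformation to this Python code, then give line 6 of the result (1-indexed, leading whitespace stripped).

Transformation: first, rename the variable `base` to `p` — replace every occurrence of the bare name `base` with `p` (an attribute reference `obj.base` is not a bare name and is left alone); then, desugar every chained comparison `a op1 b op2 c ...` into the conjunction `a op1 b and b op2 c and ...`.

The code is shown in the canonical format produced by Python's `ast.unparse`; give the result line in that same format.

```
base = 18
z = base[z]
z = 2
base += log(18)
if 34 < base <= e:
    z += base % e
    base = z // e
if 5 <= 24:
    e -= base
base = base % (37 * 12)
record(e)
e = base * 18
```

Transformed code:
p = 18
z = p[z]
z = 2
p += log(18)
if 34 < p and p <= e:
    z += p % e
    p = z // e
if 5 <= 24:
    e -= p
p = p % (37 * 12)
record(e)
e = p * 18

z += p % e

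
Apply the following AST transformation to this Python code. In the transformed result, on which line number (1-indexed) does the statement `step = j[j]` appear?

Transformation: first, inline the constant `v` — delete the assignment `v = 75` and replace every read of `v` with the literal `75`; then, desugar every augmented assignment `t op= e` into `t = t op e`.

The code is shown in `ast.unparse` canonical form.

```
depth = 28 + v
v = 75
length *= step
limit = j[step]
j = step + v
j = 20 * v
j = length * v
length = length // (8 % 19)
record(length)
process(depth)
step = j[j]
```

Transformed code:
depth = 28 + 75
length = length * step
limit = j[step]
j = step + 75
j = 20 * 75
j = length * 75
length = length // (8 % 19)
record(length)
process(depth)
step = j[j]

10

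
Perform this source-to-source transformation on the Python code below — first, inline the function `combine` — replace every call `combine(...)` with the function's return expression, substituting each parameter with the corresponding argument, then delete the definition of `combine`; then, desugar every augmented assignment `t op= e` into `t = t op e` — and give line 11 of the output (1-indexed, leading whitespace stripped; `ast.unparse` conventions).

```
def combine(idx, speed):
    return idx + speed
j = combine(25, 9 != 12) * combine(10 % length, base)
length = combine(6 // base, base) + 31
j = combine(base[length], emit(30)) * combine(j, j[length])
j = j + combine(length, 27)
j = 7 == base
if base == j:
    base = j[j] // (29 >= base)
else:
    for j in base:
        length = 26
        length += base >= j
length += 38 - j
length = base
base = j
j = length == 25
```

length = length + (base >= j)

Transformed code:
j = (25 + (9 != 12)) * (10 % length + base)
length = 6 // base + base + 31
j = (base[length] + emit(30)) * (j + j[length])
j = j + (length + 27)
j = 7 == base
if base == j:
    base = j[j] // (29 >= base)
else:
    for j in base:
        length = 26
        length = length + (base >= j)
length = length + (38 - j)
length = base
base = j
j = length == 25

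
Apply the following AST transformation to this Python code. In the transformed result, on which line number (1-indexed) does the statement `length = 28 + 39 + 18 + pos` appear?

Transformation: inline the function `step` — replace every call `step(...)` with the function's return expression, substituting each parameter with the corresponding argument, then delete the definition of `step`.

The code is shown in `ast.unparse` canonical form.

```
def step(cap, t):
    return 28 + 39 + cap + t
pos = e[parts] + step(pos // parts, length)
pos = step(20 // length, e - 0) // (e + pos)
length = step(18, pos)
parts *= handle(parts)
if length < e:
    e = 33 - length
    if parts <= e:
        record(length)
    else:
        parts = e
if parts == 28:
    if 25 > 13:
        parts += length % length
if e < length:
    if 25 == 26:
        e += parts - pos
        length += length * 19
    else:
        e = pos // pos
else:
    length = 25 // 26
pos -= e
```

Transformed code:
pos = e[parts] + (28 + 39 + pos // parts + length)
pos = (28 + 39 + 20 // length + (e - 0)) // (e + pos)
length = 28 + 39 + 18 + pos
parts *= handle(parts)
if length < e:
    e = 33 - length
    if parts <= e:
        record(length)
    else:
        parts = e
if parts == 28:
    if 25 > 13:
        parts += length % length
if e < length:
    if 25 == 26:
        e += parts - pos
        length += length * 19
    else:
        e = pos // pos
else:
    length = 25 // 26
pos -= e

3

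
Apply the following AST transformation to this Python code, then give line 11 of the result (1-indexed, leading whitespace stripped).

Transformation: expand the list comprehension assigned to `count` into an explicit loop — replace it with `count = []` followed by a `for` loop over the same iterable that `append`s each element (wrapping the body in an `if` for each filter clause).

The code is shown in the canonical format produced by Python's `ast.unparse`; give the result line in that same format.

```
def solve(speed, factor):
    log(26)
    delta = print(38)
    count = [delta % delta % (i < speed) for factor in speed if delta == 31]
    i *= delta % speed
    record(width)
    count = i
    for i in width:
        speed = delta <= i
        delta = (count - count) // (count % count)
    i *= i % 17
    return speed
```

for i in width:

Transformed code:
def solve(speed, factor):
    log(26)
    delta = print(38)
    count = []
    for factor in speed:
        if delta == 31:
            count.append(delta % delta % (i < speed))
    i *= delta % speed
    record(width)
    count = i
    for i in width:
        speed = delta <= i
        delta = (count - count) // (count % count)
    i *= i % 17
    return speed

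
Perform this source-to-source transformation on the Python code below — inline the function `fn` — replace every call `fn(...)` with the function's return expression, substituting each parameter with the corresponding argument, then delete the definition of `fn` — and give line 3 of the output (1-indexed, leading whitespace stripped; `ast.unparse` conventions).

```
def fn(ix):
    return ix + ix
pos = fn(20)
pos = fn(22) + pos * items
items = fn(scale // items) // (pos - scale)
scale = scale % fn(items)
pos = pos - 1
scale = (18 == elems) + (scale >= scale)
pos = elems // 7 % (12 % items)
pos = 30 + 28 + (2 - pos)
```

items = (scale // items + scale // items) // (pos - scale)

Transformed code:
pos = 20 + 20
pos = 22 + 22 + pos * items
items = (scale // items + scale // items) // (pos - scale)
scale = scale % (items + items)
pos = pos - 1
scale = (18 == elems) + (scale >= scale)
pos = elems // 7 % (12 % items)
pos = 30 + 28 + (2 - pos)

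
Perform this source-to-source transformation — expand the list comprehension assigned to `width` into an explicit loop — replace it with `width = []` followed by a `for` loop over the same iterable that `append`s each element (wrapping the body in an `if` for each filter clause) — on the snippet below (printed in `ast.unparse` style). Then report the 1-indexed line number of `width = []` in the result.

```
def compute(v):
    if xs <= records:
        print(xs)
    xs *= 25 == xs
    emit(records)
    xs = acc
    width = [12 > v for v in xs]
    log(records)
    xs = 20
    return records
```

7

Transformed code:
def compute(v):
    if xs <= records:
        print(xs)
    xs *= 25 == xs
    emit(records)
    xs = acc
    width = []
    for v in xs:
        width.append(12 > v)
    log(records)
    xs = 20
    return records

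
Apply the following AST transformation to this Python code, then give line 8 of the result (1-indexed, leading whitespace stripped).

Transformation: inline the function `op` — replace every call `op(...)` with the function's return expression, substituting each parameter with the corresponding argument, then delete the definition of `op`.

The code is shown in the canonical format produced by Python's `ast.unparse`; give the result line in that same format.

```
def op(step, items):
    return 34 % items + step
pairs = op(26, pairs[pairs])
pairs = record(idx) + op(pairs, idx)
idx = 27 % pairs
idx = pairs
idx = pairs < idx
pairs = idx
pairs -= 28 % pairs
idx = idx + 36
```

idx = idx + 36

Transformed code:
pairs = 34 % pairs[pairs] + 26
pairs = record(idx) + (34 % idx + pairs)
idx = 27 % pairs
idx = pairs
idx = pairs < idx
pairs = idx
pairs -= 28 % pairs
idx = idx + 36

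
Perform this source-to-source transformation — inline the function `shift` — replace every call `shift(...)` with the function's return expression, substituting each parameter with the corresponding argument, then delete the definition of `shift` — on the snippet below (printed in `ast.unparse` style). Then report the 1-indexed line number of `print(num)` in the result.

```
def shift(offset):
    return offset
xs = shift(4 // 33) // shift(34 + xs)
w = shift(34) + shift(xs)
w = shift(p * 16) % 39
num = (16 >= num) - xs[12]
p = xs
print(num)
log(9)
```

6

Transformed code:
xs = 4 // 33 // (34 + xs)
w = 34 + xs
w = p * 16 % 39
num = (16 >= num) - xs[12]
p = xs
print(num)
log(9)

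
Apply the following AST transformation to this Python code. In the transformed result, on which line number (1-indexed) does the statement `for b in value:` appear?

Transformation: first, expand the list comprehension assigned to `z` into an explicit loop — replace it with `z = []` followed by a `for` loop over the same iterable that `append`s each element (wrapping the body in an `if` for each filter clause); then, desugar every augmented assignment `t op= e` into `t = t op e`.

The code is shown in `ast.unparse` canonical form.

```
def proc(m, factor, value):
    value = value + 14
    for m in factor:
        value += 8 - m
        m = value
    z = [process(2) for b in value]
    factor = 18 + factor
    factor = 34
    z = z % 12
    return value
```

7

Transformed code:
def proc(m, factor, value):
    value = value + 14
    for m in factor:
        value = value + (8 - m)
        m = value
    z = []
    for b in value:
        z.append(process(2))
    factor = 18 + factor
    factor = 34
    z = z % 12
    return value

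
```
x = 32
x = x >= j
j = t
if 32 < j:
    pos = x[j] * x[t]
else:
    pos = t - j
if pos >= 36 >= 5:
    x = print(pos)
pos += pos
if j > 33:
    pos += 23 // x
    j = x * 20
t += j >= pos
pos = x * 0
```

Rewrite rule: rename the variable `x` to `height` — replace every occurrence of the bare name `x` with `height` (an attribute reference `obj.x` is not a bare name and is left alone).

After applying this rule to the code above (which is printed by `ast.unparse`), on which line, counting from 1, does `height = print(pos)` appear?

Transformed code:
height = 32
height = height >= j
j = t
if 32 < j:
    pos = height[j] * height[t]
else:
    pos = t - j
if pos >= 36 >= 5:
    height = print(pos)
pos += pos
if j > 33:
    pos += 23 // height
    j = height * 20
t += j >= pos
pos = height * 0

9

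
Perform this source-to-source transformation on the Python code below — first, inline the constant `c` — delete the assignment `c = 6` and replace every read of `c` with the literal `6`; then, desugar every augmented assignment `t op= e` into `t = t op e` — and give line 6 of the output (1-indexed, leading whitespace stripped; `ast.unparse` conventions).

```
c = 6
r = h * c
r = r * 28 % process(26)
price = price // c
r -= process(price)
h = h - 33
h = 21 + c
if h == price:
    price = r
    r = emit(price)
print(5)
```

h = 21 + 6

Transformed code:
r = h * 6
r = r * 28 % process(26)
price = price // 6
r = r - process(price)
h = h - 33
h = 21 + 6
if h == price:
    price = r
    r = emit(price)
print(5)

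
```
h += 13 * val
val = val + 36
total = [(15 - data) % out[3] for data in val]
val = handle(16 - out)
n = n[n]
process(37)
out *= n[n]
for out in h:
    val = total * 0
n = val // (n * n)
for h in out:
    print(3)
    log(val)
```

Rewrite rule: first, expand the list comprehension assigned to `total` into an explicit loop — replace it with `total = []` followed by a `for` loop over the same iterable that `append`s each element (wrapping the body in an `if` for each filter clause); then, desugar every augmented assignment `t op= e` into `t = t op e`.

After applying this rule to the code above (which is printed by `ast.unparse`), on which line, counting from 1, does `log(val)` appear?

Transformed code:
h = h + 13 * val
val = val + 36
total = []
for data in val:
    total.append((15 - data) % out[3])
val = handle(16 - out)
n = n[n]
process(37)
out = out * n[n]
for out in h:
    val = total * 0
n = val // (n * n)
for h in out:
    print(3)
    log(val)

15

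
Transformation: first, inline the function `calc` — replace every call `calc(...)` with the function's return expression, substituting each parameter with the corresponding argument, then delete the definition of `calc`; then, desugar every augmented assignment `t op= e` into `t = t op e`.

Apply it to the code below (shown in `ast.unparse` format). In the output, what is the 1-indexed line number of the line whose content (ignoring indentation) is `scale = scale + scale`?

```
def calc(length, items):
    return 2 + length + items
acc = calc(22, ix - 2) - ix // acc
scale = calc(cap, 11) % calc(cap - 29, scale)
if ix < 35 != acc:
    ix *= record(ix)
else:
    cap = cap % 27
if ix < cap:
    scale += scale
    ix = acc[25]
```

Transformed code:
acc = 2 + 22 + (ix - 2) - ix // acc
scale = (2 + cap + 11) % (2 + (cap - 29) + scale)
if ix < 35 != acc:
    ix = ix * record(ix)
else:
    cap = cap % 27
if ix < cap:
    scale = scale + scale
    ix = acc[25]

8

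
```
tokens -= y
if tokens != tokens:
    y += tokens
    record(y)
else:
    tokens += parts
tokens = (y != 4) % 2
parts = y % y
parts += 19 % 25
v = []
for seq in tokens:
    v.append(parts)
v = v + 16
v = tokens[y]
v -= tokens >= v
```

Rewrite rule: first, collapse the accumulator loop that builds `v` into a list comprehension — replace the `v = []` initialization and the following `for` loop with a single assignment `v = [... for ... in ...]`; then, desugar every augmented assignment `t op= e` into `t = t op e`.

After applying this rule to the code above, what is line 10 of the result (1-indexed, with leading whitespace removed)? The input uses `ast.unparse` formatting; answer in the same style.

Transformed code:
tokens = tokens - y
if tokens != tokens:
    y = y + tokens
    record(y)
else:
    tokens = tokens + parts
tokens = (y != 4) % 2
parts = y % y
parts = parts + 19 % 25
v = [parts for seq in tokens]
v = v + 16
v = tokens[y]
v = v - (tokens >= v)

v = [parts for seq in tokens]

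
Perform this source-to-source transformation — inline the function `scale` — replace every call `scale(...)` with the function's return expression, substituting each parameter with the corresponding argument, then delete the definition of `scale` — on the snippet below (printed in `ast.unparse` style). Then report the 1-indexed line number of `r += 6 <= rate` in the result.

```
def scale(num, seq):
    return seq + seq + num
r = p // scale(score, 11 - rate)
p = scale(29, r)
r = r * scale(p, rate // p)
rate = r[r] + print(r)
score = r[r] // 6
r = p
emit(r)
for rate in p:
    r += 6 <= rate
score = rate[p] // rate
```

9

Transformed code:
r = p // (11 - rate + (11 - rate) + score)
p = r + r + 29
r = r * (rate // p + rate // p + p)
rate = r[r] + print(r)
score = r[r] // 6
r = p
emit(r)
for rate in p:
    r += 6 <= rate
score = rate[p] // rate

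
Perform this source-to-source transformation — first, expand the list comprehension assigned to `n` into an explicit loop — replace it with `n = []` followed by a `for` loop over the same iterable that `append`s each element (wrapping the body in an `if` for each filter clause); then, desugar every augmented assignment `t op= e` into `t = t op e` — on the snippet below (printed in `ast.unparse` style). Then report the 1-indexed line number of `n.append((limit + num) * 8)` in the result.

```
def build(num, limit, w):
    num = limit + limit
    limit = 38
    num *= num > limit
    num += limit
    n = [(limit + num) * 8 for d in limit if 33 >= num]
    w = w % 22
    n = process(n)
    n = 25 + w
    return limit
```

9

Transformed code:
def build(num, limit, w):
    num = limit + limit
    limit = 38
    num = num * (num > limit)
    num = num + limit
    n = []
    for d in limit:
        if 33 >= num:
            n.append((limit + num) * 8)
    w = w % 22
    n = process(n)
    n = 25 + w
    return limit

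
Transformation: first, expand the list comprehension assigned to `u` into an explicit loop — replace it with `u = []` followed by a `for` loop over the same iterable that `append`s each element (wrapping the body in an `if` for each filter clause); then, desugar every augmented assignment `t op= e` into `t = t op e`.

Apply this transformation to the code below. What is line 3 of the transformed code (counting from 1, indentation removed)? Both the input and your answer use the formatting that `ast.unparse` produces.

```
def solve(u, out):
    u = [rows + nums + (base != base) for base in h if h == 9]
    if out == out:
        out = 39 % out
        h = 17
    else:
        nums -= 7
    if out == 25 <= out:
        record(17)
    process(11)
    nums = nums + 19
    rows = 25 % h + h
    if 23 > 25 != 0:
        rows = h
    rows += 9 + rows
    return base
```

Transformed code:
def solve(u, out):
    u = []
    for base in h:
        if h == 9:
            u.append(rows + nums + (base != base))
    if out == out:
        out = 39 % out
        h = 17
    else:
        nums = nums - 7
    if out == 25 <= out:
        record(17)
    process(11)
    nums = nums + 19
    rows = 25 % h + h
    if 23 > 25 != 0:
        rows = h
    rows = rows + (9 + rows)
    return base

for base in h:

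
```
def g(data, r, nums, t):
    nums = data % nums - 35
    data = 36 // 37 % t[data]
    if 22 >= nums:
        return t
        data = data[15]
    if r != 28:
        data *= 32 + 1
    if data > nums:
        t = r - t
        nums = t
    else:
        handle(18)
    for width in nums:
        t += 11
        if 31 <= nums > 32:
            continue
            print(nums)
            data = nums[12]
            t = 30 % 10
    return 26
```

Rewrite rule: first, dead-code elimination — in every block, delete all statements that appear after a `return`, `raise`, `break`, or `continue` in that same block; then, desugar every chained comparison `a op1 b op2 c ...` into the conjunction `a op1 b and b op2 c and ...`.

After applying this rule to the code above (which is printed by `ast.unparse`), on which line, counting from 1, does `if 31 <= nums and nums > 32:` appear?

Transformed code:
def g(data, r, nums, t):
    nums = data % nums - 35
    data = 36 // 37 % t[data]
    if 22 >= nums:
        return t
    if r != 28:
        data *= 32 + 1
    if data > nums:
        t = r - t
        nums = t
    else:
        handle(18)
    for width in nums:
        t += 11
        if 31 <= nums and nums > 32:
            continue
    return 26

15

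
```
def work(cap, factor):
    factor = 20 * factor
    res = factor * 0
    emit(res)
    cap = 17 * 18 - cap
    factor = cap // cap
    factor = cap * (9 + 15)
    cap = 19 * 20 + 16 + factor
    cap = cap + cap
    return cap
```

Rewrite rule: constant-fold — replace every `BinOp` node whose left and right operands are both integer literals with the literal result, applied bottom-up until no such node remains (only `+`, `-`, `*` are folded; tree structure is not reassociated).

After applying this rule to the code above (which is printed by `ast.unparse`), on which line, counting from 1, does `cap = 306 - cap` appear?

Transformed code:
def work(cap, factor):
    factor = 20 * factor
    res = factor * 0
    emit(res)
    cap = 306 - cap
    factor = cap // cap
    factor = cap * 24
    cap = 396 + factor
    cap = cap + cap
    return cap

5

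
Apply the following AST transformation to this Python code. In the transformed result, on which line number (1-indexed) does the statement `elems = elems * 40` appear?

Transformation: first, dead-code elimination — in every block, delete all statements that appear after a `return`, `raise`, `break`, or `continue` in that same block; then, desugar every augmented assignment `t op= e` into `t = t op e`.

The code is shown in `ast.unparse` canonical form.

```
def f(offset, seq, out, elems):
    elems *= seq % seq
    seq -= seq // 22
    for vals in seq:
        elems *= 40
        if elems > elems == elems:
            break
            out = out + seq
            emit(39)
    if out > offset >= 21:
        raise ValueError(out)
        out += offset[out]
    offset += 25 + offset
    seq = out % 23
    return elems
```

Transformed code:
def f(offset, seq, out, elems):
    elems = elems * (seq % seq)
    seq = seq - seq // 22
    for vals in seq:
        elems = elems * 40
        if elems > elems == elems:
            break
    if out > offset >= 21:
        raise ValueError(out)
    offset = offset + (25 + offset)
    seq = out % 23
    return elems

5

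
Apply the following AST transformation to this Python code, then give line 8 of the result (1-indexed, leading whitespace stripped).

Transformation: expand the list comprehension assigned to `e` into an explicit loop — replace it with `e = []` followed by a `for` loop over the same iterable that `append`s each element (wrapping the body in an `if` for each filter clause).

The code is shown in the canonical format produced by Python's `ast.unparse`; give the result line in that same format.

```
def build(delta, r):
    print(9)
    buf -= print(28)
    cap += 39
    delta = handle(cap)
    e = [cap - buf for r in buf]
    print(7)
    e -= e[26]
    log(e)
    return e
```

Transformed code:
def build(delta, r):
    print(9)
    buf -= print(28)
    cap += 39
    delta = handle(cap)
    e = []
    for r in buf:
        e.append(cap - buf)
    print(7)
    e -= e[26]
    log(e)
    return e

e.append(cap - buf)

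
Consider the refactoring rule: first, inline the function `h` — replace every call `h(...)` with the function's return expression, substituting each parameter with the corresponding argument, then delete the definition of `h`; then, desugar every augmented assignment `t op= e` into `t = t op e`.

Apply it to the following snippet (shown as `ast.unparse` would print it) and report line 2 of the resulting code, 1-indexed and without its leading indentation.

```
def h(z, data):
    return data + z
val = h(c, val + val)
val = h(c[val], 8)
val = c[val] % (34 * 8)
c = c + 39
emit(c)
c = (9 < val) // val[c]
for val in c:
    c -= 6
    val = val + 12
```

val = 8 + c[val]

Transformed code:
val = val + val + c
val = 8 + c[val]
val = c[val] % (34 * 8)
c = c + 39
emit(c)
c = (9 < val) // val[c]
for val in c:
    c = c - 6
    val = val + 12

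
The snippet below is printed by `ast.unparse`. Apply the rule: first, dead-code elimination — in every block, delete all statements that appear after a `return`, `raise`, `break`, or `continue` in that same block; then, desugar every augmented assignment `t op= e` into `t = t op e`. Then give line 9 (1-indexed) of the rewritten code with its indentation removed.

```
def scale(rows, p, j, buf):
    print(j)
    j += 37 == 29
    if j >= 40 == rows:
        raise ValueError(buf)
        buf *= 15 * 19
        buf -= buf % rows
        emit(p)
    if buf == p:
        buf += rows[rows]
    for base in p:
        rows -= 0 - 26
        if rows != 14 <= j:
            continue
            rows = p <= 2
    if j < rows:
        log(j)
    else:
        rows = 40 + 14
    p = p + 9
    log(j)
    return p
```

Transformed code:
def scale(rows, p, j, buf):
    print(j)
    j = j + (37 == 29)
    if j >= 40 == rows:
        raise ValueError(buf)
    if buf == p:
        buf = buf + rows[rows]
    for base in p:
        rows = rows - (0 - 26)
        if rows != 14 <= j:
            continue
    if j < rows:
        log(j)
    else:
        rows = 40 + 14
    p = p + 9
    log(j)
    return p

rows = rows - (0 - 26)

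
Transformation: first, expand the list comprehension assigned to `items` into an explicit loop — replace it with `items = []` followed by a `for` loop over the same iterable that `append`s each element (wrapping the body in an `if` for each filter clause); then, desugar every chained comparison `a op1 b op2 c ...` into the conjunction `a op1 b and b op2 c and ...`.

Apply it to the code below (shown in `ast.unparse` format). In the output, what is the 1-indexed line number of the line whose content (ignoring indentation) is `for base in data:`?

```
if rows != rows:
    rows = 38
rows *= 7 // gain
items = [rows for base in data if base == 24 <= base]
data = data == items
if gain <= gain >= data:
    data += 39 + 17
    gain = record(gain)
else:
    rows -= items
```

Transformed code:
if rows != rows:
    rows = 38
rows *= 7 // gain
items = []
for base in data:
    if base == 24 and 24 <= base:
        items.append(rows)
data = data == items
if gain <= gain and gain >= data:
    data += 39 + 17
    gain = record(gain)
else:
    rows -= items

5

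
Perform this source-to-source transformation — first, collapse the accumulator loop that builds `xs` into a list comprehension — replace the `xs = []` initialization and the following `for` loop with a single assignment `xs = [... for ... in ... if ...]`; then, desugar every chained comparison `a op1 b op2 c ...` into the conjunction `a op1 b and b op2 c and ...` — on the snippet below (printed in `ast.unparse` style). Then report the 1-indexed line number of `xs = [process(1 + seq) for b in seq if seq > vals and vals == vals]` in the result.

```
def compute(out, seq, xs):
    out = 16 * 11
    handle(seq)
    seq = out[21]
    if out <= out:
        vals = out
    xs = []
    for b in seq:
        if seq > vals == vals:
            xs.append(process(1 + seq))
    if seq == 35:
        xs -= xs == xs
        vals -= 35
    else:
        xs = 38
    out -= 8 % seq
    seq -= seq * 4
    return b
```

7

Transformed code:
def compute(out, seq, xs):
    out = 16 * 11
    handle(seq)
    seq = out[21]
    if out <= out:
        vals = out
    xs = [process(1 + seq) for b in seq if seq > vals and vals == vals]
    if seq == 35:
        xs -= xs == xs
        vals -= 35
    else:
        xs = 38
    out -= 8 % seq
    seq -= seq * 4
    return b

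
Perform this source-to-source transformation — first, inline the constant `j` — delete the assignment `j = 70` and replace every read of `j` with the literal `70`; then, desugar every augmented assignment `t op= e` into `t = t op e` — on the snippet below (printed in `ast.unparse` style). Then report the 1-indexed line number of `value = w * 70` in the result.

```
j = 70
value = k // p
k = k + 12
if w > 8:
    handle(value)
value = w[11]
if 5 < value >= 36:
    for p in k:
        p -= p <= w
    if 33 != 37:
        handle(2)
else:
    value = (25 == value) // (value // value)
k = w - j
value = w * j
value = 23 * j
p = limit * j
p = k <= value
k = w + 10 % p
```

14

Transformed code:
value = k // p
k = k + 12
if w > 8:
    handle(value)
value = w[11]
if 5 < value >= 36:
    for p in k:
        p = p - (p <= w)
    if 33 != 37:
        handle(2)
else:
    value = (25 == value) // (value // value)
k = w - 70
value = w * 70
value = 23 * 70
p = limit * 70
p = k <= value
k = w + 10 % p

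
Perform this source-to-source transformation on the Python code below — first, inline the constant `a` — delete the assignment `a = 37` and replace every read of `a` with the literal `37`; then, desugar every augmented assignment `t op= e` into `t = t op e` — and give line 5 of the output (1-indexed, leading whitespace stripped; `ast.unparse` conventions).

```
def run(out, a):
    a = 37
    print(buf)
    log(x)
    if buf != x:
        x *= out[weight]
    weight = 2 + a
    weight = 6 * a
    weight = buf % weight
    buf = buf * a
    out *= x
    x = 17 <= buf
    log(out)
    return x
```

x = x * out[weight]

Transformed code:
def run(out, a):
    print(buf)
    log(x)
    if buf != x:
        x = x * out[weight]
    weight = 2 + 37
    weight = 6 * 37
    weight = buf % weight
    buf = buf * 37
    out = out * x
    x = 17 <= buf
    log(out)
    return x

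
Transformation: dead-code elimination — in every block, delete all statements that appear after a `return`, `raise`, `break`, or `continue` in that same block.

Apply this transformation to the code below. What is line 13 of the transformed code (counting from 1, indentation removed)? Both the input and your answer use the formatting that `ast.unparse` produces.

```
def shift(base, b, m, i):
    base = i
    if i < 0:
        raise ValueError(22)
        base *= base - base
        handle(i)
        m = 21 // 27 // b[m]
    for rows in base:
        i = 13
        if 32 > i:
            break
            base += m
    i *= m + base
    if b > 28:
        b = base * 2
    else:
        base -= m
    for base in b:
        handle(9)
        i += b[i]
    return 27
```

Transformed code:
def shift(base, b, m, i):
    base = i
    if i < 0:
        raise ValueError(22)
    for rows in base:
        i = 13
        if 32 > i:
            break
    i *= m + base
    if b > 28:
        b = base * 2
    else:
        base -= m
    for base in b:
        handle(9)
        i += b[i]
    return 27

base -= m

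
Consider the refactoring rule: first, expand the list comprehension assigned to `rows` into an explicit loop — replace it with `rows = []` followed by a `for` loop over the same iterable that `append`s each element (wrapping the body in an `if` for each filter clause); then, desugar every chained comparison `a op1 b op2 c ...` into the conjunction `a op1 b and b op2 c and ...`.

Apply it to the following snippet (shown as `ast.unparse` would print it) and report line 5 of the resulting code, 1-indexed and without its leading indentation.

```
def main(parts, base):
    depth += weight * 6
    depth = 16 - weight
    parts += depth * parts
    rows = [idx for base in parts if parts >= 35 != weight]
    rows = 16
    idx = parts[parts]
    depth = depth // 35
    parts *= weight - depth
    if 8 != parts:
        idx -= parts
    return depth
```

rows = []

Transformed code:
def main(parts, base):
    depth += weight * 6
    depth = 16 - weight
    parts += depth * parts
    rows = []
    for base in parts:
        if parts >= 35 and 35 != weight:
            rows.append(idx)
    rows = 16
    idx = parts[parts]
    depth = depth // 35
    parts *= weight - depth
    if 8 != parts:
        idx -= parts
    return depth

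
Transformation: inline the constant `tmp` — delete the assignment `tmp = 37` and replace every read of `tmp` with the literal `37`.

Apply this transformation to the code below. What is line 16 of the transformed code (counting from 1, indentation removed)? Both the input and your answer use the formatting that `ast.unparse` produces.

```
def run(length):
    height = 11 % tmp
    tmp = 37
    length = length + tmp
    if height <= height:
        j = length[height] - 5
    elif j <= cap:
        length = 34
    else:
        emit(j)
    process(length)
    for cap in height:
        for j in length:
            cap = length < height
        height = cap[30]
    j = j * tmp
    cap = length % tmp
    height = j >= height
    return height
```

Transformed code:
def run(length):
    height = 11 % 37
    length = length + 37
    if height <= height:
        j = length[height] - 5
    elif j <= cap:
        length = 34
    else:
        emit(j)
    process(length)
    for cap in height:
        for j in length:
            cap = length < height
        height = cap[30]
    j = j * 37
    cap = length % 37
    height = j >= height
    return height

cap = length % 37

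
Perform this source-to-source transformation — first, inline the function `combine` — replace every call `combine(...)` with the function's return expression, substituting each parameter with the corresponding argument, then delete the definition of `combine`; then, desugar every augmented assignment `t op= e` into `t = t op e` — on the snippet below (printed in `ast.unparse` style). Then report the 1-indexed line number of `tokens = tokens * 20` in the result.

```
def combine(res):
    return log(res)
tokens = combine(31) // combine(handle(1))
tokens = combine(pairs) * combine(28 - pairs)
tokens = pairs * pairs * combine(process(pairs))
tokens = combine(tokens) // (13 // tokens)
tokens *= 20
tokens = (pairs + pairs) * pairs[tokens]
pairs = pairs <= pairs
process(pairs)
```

Transformed code:
tokens = log(31) // log(handle(1))
tokens = log(pairs) * log(28 - pairs)
tokens = pairs * pairs * log(process(pairs))
tokens = log(tokens) // (13 // tokens)
tokens = tokens * 20
tokens = (pairs + pairs) * pairs[tokens]
pairs = pairs <= pairs
process(pairs)

5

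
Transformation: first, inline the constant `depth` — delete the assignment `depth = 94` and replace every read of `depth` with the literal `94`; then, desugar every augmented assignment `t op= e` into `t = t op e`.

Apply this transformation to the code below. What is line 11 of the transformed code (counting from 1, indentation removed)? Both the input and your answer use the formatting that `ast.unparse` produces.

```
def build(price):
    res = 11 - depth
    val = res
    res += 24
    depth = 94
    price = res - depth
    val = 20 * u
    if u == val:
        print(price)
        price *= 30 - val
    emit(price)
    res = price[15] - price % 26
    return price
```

res = price[15] - price % 26

Transformed code:
def build(price):
    res = 11 - 94
    val = res
    res = res + 24
    price = res - 94
    val = 20 * u
    if u == val:
        print(price)
        price = price * (30 - val)
    emit(price)
    res = price[15] - price % 26
    return price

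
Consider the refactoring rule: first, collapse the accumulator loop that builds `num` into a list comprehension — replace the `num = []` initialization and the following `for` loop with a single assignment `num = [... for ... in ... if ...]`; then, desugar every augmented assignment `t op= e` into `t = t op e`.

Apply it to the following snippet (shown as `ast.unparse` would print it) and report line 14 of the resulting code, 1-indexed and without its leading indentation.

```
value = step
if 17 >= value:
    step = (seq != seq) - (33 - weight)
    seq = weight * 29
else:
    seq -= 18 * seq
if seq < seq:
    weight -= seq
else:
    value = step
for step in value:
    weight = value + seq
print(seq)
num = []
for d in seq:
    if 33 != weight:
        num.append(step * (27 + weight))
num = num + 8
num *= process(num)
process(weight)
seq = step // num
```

Transformed code:
value = step
if 17 >= value:
    step = (seq != seq) - (33 - weight)
    seq = weight * 29
else:
    seq = seq - 18 * seq
if seq < seq:
    weight = weight - seq
else:
    value = step
for step in value:
    weight = value + seq
print(seq)
num = [step * (27 + weight) for d in seq if 33 != weight]
num = num + 8
num = num * process(num)
process(weight)
seq = step // num

num = [step * (27 + weight) for d in seq if 33 != weight]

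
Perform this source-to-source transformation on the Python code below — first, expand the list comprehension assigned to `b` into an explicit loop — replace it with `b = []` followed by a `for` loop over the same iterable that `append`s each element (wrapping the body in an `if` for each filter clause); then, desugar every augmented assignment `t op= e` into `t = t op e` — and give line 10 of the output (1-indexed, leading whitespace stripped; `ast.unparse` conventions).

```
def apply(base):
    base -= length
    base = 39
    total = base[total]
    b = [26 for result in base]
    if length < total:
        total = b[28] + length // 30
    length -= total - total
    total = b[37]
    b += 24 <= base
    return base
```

Transformed code:
def apply(base):
    base = base - length
    base = 39
    total = base[total]
    b = []
    for result in base:
        b.append(26)
    if length < total:
        total = b[28] + length // 30
    length = length - (total - total)
    total = b[37]
    b = b + (24 <= base)
    return base

length = length - (total - total)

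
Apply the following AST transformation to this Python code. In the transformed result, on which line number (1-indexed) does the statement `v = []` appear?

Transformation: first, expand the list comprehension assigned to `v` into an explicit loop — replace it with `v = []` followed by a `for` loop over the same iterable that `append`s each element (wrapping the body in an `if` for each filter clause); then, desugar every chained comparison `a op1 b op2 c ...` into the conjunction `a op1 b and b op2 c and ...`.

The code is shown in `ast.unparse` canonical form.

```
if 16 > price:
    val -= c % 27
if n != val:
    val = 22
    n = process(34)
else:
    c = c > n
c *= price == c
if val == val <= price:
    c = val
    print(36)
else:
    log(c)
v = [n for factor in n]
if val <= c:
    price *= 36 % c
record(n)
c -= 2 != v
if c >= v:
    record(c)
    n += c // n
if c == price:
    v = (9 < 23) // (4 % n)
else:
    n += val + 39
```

Transformed code:
if 16 > price:
    val -= c % 27
if n != val:
    val = 22
    n = process(34)
else:
    c = c > n
c *= price == c
if val == val and val <= price:
    c = val
    print(36)
else:
    log(c)
v = []
for factor in n:
    v.append(n)
if val <= c:
    price *= 36 % c
record(n)
c -= 2 != v
if c >= v:
    record(c)
    n += c // n
if c == price:
    v = (9 < 23) // (4 % n)
else:
    n += val + 39

14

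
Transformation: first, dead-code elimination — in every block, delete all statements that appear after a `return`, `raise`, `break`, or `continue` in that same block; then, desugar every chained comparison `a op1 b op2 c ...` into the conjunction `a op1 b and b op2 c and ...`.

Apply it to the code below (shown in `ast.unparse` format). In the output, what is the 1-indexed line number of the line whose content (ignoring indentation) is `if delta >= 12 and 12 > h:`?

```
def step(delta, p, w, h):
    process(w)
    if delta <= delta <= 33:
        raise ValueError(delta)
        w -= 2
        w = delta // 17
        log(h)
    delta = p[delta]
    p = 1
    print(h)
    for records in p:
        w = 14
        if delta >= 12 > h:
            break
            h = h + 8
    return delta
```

Transformed code:
def step(delta, p, w, h):
    process(w)
    if delta <= delta and delta <= 33:
        raise ValueError(delta)
    delta = p[delta]
    p = 1
    print(h)
    for records in p:
        w = 14
        if delta >= 12 and 12 > h:
            break
    return delta

10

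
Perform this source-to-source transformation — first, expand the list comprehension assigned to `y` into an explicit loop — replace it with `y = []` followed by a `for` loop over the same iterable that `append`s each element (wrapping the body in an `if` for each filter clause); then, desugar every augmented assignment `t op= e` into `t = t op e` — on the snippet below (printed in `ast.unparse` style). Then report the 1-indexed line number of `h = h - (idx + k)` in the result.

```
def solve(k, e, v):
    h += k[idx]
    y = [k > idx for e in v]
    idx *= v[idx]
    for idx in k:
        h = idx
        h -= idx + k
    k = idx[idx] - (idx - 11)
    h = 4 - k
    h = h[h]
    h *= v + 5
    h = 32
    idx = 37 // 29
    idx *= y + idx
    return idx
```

9

Transformed code:
def solve(k, e, v):
    h = h + k[idx]
    y = []
    for e in v:
        y.append(k > idx)
    idx = idx * v[idx]
    for idx in k:
        h = idx
        h = h - (idx + k)
    k = idx[idx] - (idx - 11)
    h = 4 - k
    h = h[h]
    h = h * (v + 5)
    h = 32
    idx = 37 // 29
    idx = idx * (y + idx)
    return idx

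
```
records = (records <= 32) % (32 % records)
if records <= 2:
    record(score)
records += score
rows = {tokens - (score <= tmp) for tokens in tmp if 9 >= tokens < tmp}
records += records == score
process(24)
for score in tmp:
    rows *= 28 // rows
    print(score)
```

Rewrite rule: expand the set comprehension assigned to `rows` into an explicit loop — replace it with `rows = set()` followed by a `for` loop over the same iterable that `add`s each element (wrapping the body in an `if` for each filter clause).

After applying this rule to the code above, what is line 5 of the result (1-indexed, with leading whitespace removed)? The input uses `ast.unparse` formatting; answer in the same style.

rows = set()

Transformed code:
records = (records <= 32) % (32 % records)
if records <= 2:
    record(score)
records += score
rows = set()
for tokens in tmp:
    if 9 >= tokens < tmp:
        rows.add(tokens - (score <= tmp))
records += records == score
process(24)
for score in tmp:
    rows *= 28 // rows
    print(score)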